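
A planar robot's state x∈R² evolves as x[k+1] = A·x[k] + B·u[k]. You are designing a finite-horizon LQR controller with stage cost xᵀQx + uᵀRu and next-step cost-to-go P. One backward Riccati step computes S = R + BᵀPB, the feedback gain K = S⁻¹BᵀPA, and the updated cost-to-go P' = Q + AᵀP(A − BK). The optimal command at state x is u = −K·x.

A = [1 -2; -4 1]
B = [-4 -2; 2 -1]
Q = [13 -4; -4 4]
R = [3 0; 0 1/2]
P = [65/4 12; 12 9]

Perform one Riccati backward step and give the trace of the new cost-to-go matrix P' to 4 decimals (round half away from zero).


BᵀP = [-41.0000 -30.0000; -44.5000 -33.0000]
S = R + BᵀPB = [3 0; 0 1/2] + [104.0000 112.0000; 112.0000 122.0000] = [107.0000 112.0000; 112.0000 122.5000]
BᵀPA = [79.0000 52.0000; 87.5000 56.0000]
K = S⁻¹·BᵀPA = [-0.2174 0.1739; 0.9130 0.2981]
A−BK = [1.9565 -0.7081; -2.6522 0.9503]
AᵀP(A−BK) = [1.5326 -0.3261; -0.3261 0.2609]
P' = Q + AᵀP(A−BK) = [14.5326 -4.3261; -4.3261 4.2609]
tr(P') = 18.7935

18.7935


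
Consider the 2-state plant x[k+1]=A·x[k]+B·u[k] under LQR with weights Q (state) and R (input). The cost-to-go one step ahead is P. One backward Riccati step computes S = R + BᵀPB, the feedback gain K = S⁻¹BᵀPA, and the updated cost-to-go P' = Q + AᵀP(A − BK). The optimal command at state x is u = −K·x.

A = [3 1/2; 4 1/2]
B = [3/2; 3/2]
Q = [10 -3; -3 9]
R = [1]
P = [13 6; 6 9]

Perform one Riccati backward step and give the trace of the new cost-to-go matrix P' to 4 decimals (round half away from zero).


BᵀP = [28.5000 22.5000]
S = R + BᵀPB = [1] + [76.5000] = [77.5000]
BᵀPA = [175.5000 25.5000]
K = S⁻¹·BᵀPA = [2.2645 0.3290]
A−BK = [-0.3968 0.0065; 0.6032 0.0065]
AᵀP(A−BK) = [7.5774 0.7548; 0.7548 0.1097]
P' = Q + AᵀP(A−BK) = [17.5774 -2.2452; -2.2452 9.1097]
tr(P') = 26.6871

26.6871


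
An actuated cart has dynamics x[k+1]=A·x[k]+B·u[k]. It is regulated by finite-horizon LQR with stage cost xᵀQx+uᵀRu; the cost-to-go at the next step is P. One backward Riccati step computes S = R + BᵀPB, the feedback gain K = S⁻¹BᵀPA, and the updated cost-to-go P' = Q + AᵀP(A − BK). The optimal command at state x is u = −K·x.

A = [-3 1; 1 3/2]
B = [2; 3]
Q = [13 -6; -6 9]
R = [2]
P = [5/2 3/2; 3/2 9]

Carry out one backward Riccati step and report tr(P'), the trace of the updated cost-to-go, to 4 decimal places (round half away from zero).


BᵀP = [9.5000 30.0000]
S = R + BᵀPB = [2] + [109.0000] = [111.0000]
BᵀPA = [1.5000 54.5000]
K = S⁻¹·BᵀPA = [0.0135 0.4910]
A−BK = [-3.0270 0.0180; 0.9595 0.0270]
AᵀP(A−BK) = [22.4797 0.0135; 0.0135 0.4910]
P' = Q + AᵀP(A−BK) = [35.4797 -5.9865; -5.9865 9.4910]
tr(P') = 44.9707

44.9707


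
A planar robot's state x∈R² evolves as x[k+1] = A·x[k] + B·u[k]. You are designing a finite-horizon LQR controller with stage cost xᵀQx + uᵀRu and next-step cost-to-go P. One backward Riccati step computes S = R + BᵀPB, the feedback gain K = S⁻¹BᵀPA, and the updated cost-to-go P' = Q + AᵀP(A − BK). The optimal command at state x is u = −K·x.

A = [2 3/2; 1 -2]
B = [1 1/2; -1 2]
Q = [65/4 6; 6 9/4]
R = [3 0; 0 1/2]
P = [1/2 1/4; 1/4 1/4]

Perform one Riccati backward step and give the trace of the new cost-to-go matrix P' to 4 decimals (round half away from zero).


20.1542

BᵀP = [0.2500 0.0000; 0.7500 0.6250]
S = R + BᵀPB = [3 0; 0 1/2] + [0.2500 0.1250; 0.1250 1.6250] = [3.2500 0.1250; 0.1250 2.1250]
BᵀPA = [0.5000 0.3750; 2.1250 -0.1250]
K = S⁻¹·BᵀPA = [0.1156 0.1179; 0.9932 -0.0658]
A−BK = [1.3878 1.4150; -0.8707 -1.7506]
AᵀP(A−BK) = [1.0816 0.4558; 0.4558 0.5726]
P' = Q + AᵀP(A−BK) = [17.3316 6.4558; 6.4558 2.8226]
tr(P') = 20.1542


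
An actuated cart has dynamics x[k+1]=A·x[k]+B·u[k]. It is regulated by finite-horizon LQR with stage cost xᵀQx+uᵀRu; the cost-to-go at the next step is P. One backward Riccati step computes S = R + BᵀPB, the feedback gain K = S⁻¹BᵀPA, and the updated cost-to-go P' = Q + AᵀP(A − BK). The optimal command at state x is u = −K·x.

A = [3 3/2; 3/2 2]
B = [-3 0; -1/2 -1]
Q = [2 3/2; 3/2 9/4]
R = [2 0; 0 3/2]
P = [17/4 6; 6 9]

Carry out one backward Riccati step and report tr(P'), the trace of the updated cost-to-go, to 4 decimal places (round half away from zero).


10.1121

BᵀP = [-15.7500 -22.5000; -6.0000 -9.0000]
S = R + BᵀPB = [2 0; 0 3/2] + [58.5000 22.5000; 22.5000 9.0000] = [60.5000 22.5000; 22.5000 10.5000]
BᵀPA = [-81.0000 -68.6250; -31.5000 -27.0000]
K = S⁻¹·BᵀPA = [-1.0988 -0.8765; -0.6453 -0.6933]
A−BK = [-0.2965 -1.1294; 0.3052 0.8685]
AᵀP(A−BK) = [3.1657 2.7929; 2.7929 2.6964]
P' = Q + AᵀP(A−BK) = [5.1657 4.2929; 4.2929 4.9464]
tr(P') = 10.1121


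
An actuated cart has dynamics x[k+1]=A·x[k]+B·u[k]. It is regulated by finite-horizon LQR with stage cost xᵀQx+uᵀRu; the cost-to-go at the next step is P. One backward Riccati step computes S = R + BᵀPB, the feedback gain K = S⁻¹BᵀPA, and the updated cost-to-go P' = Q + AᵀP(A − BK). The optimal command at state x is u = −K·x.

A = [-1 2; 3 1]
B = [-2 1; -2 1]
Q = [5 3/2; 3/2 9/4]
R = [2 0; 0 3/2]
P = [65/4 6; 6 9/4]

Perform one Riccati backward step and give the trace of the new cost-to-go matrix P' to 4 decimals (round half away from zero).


BᵀP = [-44.5000 -16.5000; 22.2500 8.2500]
S = R + BᵀPB = [2 0; 0 3/2] + [122.0000 -61.0000; -61.0000 30.5000] = [124.0000 -61.0000; -61.0000 32.0000]
BᵀPA = [-5.0000 -105.5000; 2.5000 52.7500]
K = S⁻¹·BᵀPA = [-0.0304 -0.6407; 0.0202 0.4271]
A−BK = [-1.0810 0.2915; 2.9190 -0.7085]
AᵀP(A−BK) = [0.2976 -0.0213; -0.0213 1.1265]
P' = Q + AᵀP(A−BK) = [5.2976 1.4787; 1.4787 3.3765]
tr(P') = 8.6741

8.6741


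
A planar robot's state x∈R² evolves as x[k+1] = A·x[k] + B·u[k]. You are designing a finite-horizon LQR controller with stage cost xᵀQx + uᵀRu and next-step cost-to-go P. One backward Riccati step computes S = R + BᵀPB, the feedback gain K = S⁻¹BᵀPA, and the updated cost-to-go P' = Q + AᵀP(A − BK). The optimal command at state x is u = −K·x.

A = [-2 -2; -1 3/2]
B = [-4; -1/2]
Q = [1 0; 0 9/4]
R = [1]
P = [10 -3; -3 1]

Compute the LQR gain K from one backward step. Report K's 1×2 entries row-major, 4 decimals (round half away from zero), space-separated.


BᵀP = [-38.5000 11.5000]
S = R + BᵀPB = [1] + [148.2500] = [149.2500]
BᵀPA = [65.5000 94.2500]
K = S⁻¹·BᵀPA = [0.4389 0.6315]
A−BK = [-0.2446 0.5260; -0.7806 1.8157]
AᵀP(A−BK) = [0.2546 0.1374; 0.1374 0.7320]
P' = Q + AᵀP(A−BK) = [1.2546 0.1374; 0.1374 2.9820]
tr(P') = 4.2366

0.4389 0.6315


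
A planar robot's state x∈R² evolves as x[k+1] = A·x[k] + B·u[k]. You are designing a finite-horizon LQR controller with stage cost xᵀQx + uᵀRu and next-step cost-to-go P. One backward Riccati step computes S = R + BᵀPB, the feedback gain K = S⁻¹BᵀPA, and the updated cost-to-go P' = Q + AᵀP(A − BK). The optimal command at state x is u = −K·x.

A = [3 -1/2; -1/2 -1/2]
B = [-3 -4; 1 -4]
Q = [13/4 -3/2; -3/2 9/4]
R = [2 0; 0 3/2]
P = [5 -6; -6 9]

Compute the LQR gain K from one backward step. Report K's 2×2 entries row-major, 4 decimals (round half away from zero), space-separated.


BᵀP = [-21.0000 27.0000; 4.0000 -12.0000]
S = R + BᵀPB = [2 0; 0 3/2] + [90.0000 -24.0000; -24.0000 32.0000] = [92.0000 -24.0000; -24.0000 33.5000]
BᵀPA = [-76.5000 -3.0000; 18.0000 4.0000]
K = S⁻¹·BᵀPA = [-0.8503 -0.0018; -0.0718 0.1181]
A−BK = [0.1619 -0.0329; 0.0629 -0.0257]
AᵀP(A−BK) = [1.4981 -0.0135; -0.0135 0.0221]
P' = Q + AᵀP(A−BK) = [4.7481 -1.5135; -1.5135 2.2721]
tr(P') = 7.0202

-0.8503 -0.0018 -0.0718 0.1181


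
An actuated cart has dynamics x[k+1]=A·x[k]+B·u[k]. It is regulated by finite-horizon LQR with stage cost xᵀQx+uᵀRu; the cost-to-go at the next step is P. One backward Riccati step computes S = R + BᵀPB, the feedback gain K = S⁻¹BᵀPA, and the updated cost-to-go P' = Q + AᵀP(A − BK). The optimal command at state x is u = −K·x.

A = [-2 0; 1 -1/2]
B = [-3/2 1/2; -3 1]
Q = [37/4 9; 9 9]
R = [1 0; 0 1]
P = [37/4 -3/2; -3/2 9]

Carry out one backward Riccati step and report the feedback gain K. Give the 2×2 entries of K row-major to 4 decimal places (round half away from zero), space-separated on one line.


-0.0605 0.1248 0.0202 -0.0416

BᵀP = [-9.3750 -24.7500; 3.1250 8.2500]
S = R + BᵀPB = [1 0; 0 1] + [88.3125 -29.4375; -29.4375 9.8125] = [89.3125 -29.4375; -29.4375 10.8125]
BᵀPA = [-6.0000 12.3750; 2.0000 -4.1250]
K = S⁻¹·BᵀPA = [-0.0605 0.1248; 0.0202 -0.0416]
A−BK = [-2.1009 0.2081; 0.7982 -0.0839]
AᵀP(A−BK) = [51.5965 -5.1677; -5.1677 0.5334]
P' = Q + AᵀP(A−BK) = [60.8465 3.8323; 3.8323 9.5334]
tr(P') = 70.3799


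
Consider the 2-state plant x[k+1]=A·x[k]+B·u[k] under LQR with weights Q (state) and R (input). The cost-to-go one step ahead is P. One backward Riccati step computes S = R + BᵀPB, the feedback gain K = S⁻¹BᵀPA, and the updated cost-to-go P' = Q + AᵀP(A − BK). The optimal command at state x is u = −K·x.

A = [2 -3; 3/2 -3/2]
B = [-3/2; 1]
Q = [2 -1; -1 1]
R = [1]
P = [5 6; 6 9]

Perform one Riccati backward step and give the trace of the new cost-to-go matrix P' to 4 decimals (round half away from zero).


BᵀP = [-1.5000 0.0000]
S = R + BᵀPB = [1] + [2.2500] = [3.2500]
BᵀPA = [-3.0000 4.5000]
K = S⁻¹·BᵀPA = [-0.9231 1.3846]
A−BK = [0.6154 -0.9231; 2.4231 -2.8846]
AᵀP(A−BK) = [73.4808 -91.0962; -91.0962 113.0192]
P' = Q + AᵀP(A−BK) = [75.4808 -92.0962; -92.0962 114.0192]
tr(P') = 189.5000

189.5000


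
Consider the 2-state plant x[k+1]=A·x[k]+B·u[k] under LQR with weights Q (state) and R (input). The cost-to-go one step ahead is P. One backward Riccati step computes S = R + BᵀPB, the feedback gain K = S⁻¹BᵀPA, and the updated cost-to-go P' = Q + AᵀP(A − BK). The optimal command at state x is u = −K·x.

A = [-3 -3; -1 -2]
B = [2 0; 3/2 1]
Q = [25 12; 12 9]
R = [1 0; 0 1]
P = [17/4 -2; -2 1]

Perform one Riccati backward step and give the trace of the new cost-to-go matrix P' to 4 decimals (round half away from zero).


39.0366

BᵀP = [5.5000 -2.5000; -2.0000 1.0000]
S = R + BᵀPB = [1 0; 0 1] + [7.2500 -2.5000; -2.5000 1.0000] = [8.2500 -2.5000; -2.5000 2.0000]
BᵀPA = [-14.0000 -11.5000; 5.0000 4.0000]
K = S⁻¹·BᵀPA = [-1.5122 -1.2683; 0.6098 0.4146]
A−BK = [0.0244 -0.4634; 0.6585 -0.5122]
AᵀP(A−BK) = [3.0305 2.4207; 2.4207 2.0061]
P' = Q + AᵀP(A−BK) = [28.0305 14.4207; 14.4207 11.0061]
tr(P') = 39.0366


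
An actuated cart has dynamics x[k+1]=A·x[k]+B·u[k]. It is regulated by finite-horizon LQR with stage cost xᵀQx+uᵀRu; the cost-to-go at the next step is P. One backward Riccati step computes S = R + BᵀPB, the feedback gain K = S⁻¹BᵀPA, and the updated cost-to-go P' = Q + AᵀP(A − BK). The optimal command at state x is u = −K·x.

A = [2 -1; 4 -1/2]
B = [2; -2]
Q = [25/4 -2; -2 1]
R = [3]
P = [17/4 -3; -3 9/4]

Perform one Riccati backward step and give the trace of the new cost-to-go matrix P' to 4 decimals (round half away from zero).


BᵀP = [14.5000 -10.5000]
S = R + BᵀPB = [3] + [50.0000] = [53.0000]
BᵀPA = [-13.0000 -9.2500]
K = S⁻¹·BᵀPA = [-0.2453 -0.1745]
A−BK = [2.4906 -0.6509; 3.5094 -0.8491]
AᵀP(A−BK) = [1.8113 -0.2689; -0.2689 0.1981]
P' = Q + AᵀP(A−BK) = [8.0613 -2.2689; -2.2689 1.1981]
tr(P') = 9.2594

9.2594


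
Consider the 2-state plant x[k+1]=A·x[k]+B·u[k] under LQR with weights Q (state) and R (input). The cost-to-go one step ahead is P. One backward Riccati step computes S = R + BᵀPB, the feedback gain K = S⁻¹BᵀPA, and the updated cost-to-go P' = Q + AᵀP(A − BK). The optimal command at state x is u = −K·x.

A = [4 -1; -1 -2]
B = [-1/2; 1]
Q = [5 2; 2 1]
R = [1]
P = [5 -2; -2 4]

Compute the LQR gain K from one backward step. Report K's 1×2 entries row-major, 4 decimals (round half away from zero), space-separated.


-2.7879 -0.6667

BᵀP = [-4.5000 5.0000]
S = R + BᵀPB = [1] + [7.2500] = [8.2500]
BᵀPA = [-23.0000 -5.5000]
K = S⁻¹·BᵀPA = [-2.7879 -0.6667]
A−BK = [2.6061 -1.3333; 1.7879 -1.3333]
AᵀP(A−BK) = [35.8788 -13.3333; -13.3333 9.3333]
P' = Q + AᵀP(A−BK) = [40.8788 -11.3333; -11.3333 10.3333]
tr(P') = 51.2121


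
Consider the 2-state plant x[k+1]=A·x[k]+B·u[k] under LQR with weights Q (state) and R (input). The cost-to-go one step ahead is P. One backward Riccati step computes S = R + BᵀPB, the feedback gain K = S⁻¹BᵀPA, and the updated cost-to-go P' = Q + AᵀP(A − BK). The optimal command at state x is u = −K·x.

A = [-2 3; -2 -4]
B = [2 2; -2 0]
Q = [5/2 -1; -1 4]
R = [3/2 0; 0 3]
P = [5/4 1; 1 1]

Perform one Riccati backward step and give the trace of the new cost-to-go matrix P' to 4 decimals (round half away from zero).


15.5592

BᵀP = [0.5000 0.0000; 2.5000 2.0000]
S = R + BᵀPB = [3/2 0; 0 3] + [1.0000 1.0000; 1.0000 5.0000] = [2.5000 1.0000; 1.0000 8.0000]
BᵀPA = [-1.0000 1.5000; -9.0000 -0.5000]
K = S⁻¹·BᵀPA = [0.0526 0.6579; -1.1316 -0.1447]
A−BK = [0.1579 1.9737; -1.8947 -2.6842]
AᵀP(A−BK) = [6.8684 1.8553; 1.8553 2.1908]
P' = Q + AᵀP(A−BK) = [9.3684 0.8553; 0.8553 6.1908]
tr(P') = 15.5592


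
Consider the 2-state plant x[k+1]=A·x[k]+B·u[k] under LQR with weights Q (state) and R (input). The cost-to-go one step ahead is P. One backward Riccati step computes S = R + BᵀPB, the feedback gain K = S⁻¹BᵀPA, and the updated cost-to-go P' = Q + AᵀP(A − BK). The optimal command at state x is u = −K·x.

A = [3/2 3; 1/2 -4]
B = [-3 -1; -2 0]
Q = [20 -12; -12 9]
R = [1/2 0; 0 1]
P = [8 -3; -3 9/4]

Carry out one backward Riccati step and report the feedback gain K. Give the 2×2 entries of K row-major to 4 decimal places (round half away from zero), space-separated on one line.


BᵀP = [-18.0000 4.5000; -8.0000 3.0000]
S = R + BᵀPB = [1/2 0; 0 1] + [45.0000 18.0000; 18.0000 8.0000] = [45.5000 18.0000; 18.0000 9.0000]
BᵀPA = [-24.7500 -72.0000; -10.5000 -36.0000]
K = S⁻¹·BᵀPA = [-0.3947 0.0000; -0.3772 -4.0000]
A−BK = [-0.0614 -1.0000; -0.2895 -4.0000]
AᵀP(A−BK) = [0.3322 3.0000; 3.0000 36.0000]
P' = Q + AᵀP(A−BK) = [20.3322 -9.0000; -9.0000 45.0000]
tr(P') = 65.3322

-0.3947 0.0000 -0.3772 -4.0000


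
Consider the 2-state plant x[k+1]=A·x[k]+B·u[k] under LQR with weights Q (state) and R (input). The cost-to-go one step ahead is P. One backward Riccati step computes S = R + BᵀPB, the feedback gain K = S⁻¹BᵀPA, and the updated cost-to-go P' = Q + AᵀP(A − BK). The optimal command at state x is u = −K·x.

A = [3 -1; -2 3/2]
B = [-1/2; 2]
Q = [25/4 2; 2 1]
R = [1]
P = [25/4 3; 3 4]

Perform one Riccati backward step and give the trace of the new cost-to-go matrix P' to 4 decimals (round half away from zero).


44.4639

BᵀP = [2.8750 6.5000]
S = R + BᵀPB = [1] + [11.5625] = [12.5625]
BᵀPA = [-4.3750 6.8750]
K = S⁻¹·BᵀPA = [-0.3483 0.5473]
A−BK = [2.8259 -0.7264; -1.3035 0.4055]
AᵀP(A−BK) = [34.7264 -8.8557; -8.8557 2.4876]
P' = Q + AᵀP(A−BK) = [40.9764 -6.8557; -6.8557 3.4876]
tr(P') = 44.4639


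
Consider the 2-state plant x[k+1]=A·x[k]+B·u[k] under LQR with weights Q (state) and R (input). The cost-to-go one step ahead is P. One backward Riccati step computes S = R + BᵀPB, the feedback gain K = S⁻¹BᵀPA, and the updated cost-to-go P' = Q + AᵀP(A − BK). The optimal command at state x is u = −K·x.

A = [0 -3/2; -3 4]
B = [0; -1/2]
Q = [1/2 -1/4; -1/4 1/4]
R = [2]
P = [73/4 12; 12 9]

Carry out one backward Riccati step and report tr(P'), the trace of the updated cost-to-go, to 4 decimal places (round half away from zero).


BᵀP = [-6.0000 -4.5000]
S = R + BᵀPB = [2] + [2.2500] = [4.2500]
BᵀPA = [13.5000 -9.0000]
K = S⁻¹·BᵀPA = [3.1765 -2.1176]
A−BK = [0.0000 -1.5000; -1.4118 2.9412]
AᵀP(A−BK) = [38.1176 -25.4118; -25.4118 22.0037]
P' = Q + AᵀP(A−BK) = [38.6176 -25.6618; -25.6618 22.2537]
tr(P') = 60.8713

60.8713


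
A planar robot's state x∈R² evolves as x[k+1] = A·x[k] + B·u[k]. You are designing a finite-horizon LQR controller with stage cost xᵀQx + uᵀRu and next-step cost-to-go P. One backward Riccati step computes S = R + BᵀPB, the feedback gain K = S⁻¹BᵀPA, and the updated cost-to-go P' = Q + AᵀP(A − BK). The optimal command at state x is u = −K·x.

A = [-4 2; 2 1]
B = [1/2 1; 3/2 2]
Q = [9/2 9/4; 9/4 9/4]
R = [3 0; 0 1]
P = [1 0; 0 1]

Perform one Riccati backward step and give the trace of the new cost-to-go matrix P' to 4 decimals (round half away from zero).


28.7861

BᵀP = [0.5000 1.5000; 1.0000 2.0000]
S = R + BᵀPB = [3 0; 0 1] + [2.5000 3.5000; 3.5000 5.0000] = [5.5000 3.5000; 3.5000 6.0000]
BᵀPA = [1.0000 2.5000; 0.0000 4.0000]
K = S⁻¹·BᵀPA = [0.2892 0.0482; -0.1687 0.6386]
A−BK = [-3.9759 1.3373; 1.9036 -0.3494]
AᵀP(A−BK) = [19.7108 -6.0482; -6.0482 2.3253]
P' = Q + AᵀP(A−BK) = [24.2108 -3.7982; -3.7982 4.5753]
tr(P') = 28.7861


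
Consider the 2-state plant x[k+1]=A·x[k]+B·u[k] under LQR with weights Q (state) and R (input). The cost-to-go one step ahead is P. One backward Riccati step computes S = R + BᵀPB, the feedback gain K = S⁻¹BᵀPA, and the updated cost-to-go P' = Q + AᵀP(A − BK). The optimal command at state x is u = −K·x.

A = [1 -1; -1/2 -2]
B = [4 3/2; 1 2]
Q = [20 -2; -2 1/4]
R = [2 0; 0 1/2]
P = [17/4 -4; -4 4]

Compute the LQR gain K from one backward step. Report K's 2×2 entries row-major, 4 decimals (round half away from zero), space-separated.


BᵀP = [13.0000 -12.0000; -1.6250 2.0000]
S = R + BᵀPB = [2 0; 0 1/2] + [40.0000 -4.5000; -4.5000 1.5625] = [42.0000 -4.5000; -4.5000 2.0625]
BᵀPA = [19.0000 11.0000; -2.6250 -2.3750]
K = S⁻¹·BᵀPA = [0.4124 0.1808; -0.3729 -0.7571]
A−BK = [-0.0904 -0.5876; -0.1667 -0.6667]
AᵀP(A−BK) = [0.4350 0.3277; 0.3277 0.4633]
P' = Q + AᵀP(A−BK) = [20.4350 -1.6723; -1.6723 0.7133]
tr(P') = 21.1483

0.4124 0.1808 -0.3729 -0.7571


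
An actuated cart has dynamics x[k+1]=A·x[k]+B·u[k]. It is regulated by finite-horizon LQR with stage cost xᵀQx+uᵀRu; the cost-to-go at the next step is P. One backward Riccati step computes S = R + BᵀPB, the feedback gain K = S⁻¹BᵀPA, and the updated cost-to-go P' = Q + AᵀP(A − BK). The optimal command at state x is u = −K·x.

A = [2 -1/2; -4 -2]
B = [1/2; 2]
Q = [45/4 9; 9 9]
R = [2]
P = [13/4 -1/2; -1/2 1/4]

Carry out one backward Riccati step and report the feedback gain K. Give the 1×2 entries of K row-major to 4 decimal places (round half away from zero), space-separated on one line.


BᵀP = [0.6250 0.2500]
S = R + BᵀPB = [2] + [0.8125] = [2.8125]
BᵀPA = [0.2500 -0.8125]
K = S⁻¹·BᵀPA = [0.0889 -0.2889]
A−BK = [1.9556 -0.3556; -4.1778 -1.4222]
AᵀP(A−BK) = [24.9778 -0.1778; -0.1778 0.5778]
P' = Q + AᵀP(A−BK) = [36.2278 8.8222; 8.8222 9.5778]
tr(P') = 45.8056

0.0889 -0.2889


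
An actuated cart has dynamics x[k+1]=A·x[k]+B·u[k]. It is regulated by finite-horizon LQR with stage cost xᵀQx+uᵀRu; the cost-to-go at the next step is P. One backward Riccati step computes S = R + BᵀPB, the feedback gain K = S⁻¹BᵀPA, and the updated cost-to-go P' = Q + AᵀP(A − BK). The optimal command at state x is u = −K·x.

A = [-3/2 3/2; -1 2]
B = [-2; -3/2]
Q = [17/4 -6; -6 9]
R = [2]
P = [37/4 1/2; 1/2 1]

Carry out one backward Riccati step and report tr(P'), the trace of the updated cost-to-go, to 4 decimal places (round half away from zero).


BᵀP = [-19.2500 -2.5000]
S = R + BᵀPB = [2] + [42.2500] = [44.2500]
BᵀPA = [31.3750 -33.8750]
K = S⁻¹·BᵀPA = [0.7090 -0.7655]
A−BK = [-0.0819 -0.0311; 0.0636 0.8517]
AᵀP(A−BK) = [1.0664 -1.0438; -1.0438 1.8799]
P' = Q + AᵀP(A−BK) = [5.3164 -7.0438; -7.0438 10.8799]
tr(P') = 16.1963

16.1963


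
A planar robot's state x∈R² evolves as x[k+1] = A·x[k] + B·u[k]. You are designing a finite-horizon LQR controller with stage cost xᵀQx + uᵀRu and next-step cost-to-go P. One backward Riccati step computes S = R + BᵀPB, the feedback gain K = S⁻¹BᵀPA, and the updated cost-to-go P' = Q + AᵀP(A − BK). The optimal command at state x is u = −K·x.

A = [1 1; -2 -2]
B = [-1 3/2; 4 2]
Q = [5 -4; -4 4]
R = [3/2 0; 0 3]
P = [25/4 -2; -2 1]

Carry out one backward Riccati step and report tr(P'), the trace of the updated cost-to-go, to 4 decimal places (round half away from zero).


10.4210

BᵀP = [-14.2500 6.0000; 5.3750 -1.0000]
S = R + BᵀPB = [3/2 0; 0 3] + [38.2500 -9.3750; -9.3750 6.0625] = [39.7500 -9.3750; -9.3750 9.0625]
BᵀPA = [-26.2500 -26.2500; 7.3750 7.3750]
K = S⁻¹·BᵀPA = [-0.6196 -0.6196; 0.1728 0.1728]
A−BK = [0.1212 0.1212; 0.1329 0.1329]
AᵀP(A−BK) = [0.7105 0.7105; 0.7105 0.7105]
P' = Q + AᵀP(A−BK) = [5.7105 -3.2895; -3.2895 4.7105]
tr(P') = 10.4210


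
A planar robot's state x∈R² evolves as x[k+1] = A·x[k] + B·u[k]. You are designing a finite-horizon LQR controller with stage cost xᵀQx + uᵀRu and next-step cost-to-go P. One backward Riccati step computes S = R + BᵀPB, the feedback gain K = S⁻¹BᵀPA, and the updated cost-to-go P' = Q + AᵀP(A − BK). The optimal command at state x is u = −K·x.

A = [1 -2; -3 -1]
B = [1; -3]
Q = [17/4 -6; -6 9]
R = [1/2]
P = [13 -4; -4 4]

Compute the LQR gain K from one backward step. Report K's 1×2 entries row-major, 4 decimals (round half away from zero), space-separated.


BᵀP = [25.0000 -16.0000]
S = R + BᵀPB = [1/2] + [73.0000] = [73.5000]
BᵀPA = [73.0000 -34.0000]
K = S⁻¹·BᵀPA = [0.9932 -0.4626]
A−BK = [0.0068 -1.5374; -0.0204 -2.3878]
AᵀP(A−BK) = [0.4966 -0.2313; -0.2313 24.2721]
P' = Q + AᵀP(A−BK) = [4.7466 -6.2313; -6.2313 33.2721]
tr(P') = 38.0187

0.9932 -0.4626


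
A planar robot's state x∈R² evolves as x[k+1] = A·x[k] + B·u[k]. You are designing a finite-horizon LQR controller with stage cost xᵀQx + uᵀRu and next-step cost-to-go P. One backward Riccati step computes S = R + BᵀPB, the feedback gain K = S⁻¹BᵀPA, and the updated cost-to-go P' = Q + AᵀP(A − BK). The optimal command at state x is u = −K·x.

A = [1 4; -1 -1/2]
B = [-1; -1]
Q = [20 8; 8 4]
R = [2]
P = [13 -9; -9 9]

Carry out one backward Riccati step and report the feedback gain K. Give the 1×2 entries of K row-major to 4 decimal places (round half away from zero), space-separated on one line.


BᵀP = [-4.0000 0.0000]
S = R + BᵀPB = [2] + [4.0000] = [6.0000]
BᵀPA = [-4.0000 -16.0000]
K = S⁻¹·BᵀPA = [-0.6667 -2.6667]
A−BK = [0.3333 1.3333; -1.6667 -3.1667]
AᵀP(A−BK) = [37.3333 86.3333; 86.3333 203.5833]
P' = Q + AᵀP(A−BK) = [57.3333 94.3333; 94.3333 207.5833]
tr(P') = 264.9167

-0.6667 -2.6667


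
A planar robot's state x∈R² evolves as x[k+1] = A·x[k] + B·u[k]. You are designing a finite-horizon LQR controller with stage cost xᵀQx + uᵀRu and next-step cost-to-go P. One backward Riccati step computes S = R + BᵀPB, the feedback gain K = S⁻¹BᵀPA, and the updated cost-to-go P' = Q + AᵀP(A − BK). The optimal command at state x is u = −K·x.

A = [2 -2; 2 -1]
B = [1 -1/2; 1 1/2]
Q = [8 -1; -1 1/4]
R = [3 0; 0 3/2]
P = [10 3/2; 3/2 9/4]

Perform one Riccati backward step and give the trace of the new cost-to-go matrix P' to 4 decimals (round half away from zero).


24.7758

BᵀP = [11.5000 3.7500; -4.2500 0.3750]
S = R + BᵀPB = [3 0; 0 3/2] + [15.2500 -3.8750; -3.8750 2.3125] = [18.2500 -3.8750; -3.8750 3.8125]
BᵀPA = [30.5000 -26.7500; -7.7500 8.1250]
K = S⁻¹·BᵀPA = [1.5808 -1.2921; -0.4261 0.8179]
A−BK = [0.2062 -0.2990; 0.6323 -0.1168]
AᵀP(A−BK) = [9.4845 -7.7526; -7.7526 7.0412]
P' = Q + AᵀP(A−BK) = [17.4845 -8.7526; -8.7526 7.2912]
tr(P') = 24.7758


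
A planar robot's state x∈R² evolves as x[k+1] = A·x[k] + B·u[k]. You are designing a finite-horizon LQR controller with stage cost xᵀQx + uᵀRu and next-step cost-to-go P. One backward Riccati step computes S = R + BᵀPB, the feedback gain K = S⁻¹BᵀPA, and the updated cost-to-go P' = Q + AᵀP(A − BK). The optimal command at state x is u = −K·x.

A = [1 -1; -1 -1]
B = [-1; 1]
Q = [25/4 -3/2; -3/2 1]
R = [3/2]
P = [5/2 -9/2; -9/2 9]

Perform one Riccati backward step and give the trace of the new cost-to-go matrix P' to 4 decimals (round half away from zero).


9.2273

BᵀP = [-7.0000 13.5000]
S = R + BᵀPB = [3/2] + [20.5000] = [22.0000]
BᵀPA = [-20.5000 -6.5000]
K = S⁻¹·BᵀPA = [-0.9318 -0.2955]
A−BK = [0.0682 -1.2955; -0.0682 -0.7045]
AᵀP(A−BK) = [1.3977 0.4432; 0.4432 0.5795]
P' = Q + AᵀP(A−BK) = [7.6477 -1.0568; -1.0568 1.5795]
tr(P') = 9.2273


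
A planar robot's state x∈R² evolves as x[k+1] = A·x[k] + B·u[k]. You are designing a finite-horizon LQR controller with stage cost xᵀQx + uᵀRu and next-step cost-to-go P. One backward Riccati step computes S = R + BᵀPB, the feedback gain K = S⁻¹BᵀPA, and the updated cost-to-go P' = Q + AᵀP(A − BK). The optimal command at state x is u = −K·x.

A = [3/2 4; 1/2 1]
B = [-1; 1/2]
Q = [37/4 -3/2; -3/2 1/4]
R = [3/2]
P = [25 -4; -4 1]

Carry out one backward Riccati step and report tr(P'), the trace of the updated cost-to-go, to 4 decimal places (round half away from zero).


BᵀP = [-27.0000 4.5000]
S = R + BᵀPB = [3/2] + [29.2500] = [30.7500]
BᵀPA = [-38.2500 -103.5000]
K = S⁻¹·BᵀPA = [-1.2439 -3.3659]
A−BK = [0.2561 0.6341; 1.1220 2.6829]
AᵀP(A−BK) = [2.9207 7.7561; 7.7561 20.6341]
P' = Q + AᵀP(A−BK) = [12.1707 6.2561; 6.2561 20.8841]
tr(P') = 33.0549

33.0549


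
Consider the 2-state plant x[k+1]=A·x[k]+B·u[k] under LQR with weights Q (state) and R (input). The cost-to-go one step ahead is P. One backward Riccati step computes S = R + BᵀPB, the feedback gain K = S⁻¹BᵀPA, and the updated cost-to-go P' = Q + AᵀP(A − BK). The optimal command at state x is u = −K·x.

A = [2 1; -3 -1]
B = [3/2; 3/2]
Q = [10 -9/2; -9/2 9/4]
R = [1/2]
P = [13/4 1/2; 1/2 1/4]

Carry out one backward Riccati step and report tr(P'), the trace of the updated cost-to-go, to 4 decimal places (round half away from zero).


16.2574

BᵀP = [5.6250 1.1250]
S = R + BᵀPB = [1/2] + [10.1250] = [10.6250]
BᵀPA = [7.8750 4.5000]
K = S⁻¹·BᵀPA = [0.7412 0.4235]
A−BK = [0.8882 0.3647; -4.1118 -1.6353]
AᵀP(A−BK) = [3.4132 1.4147; 1.4147 0.5941]
P' = Q + AᵀP(A−BK) = [13.4132 -3.0853; -3.0853 2.8441]
tr(P') = 16.2574


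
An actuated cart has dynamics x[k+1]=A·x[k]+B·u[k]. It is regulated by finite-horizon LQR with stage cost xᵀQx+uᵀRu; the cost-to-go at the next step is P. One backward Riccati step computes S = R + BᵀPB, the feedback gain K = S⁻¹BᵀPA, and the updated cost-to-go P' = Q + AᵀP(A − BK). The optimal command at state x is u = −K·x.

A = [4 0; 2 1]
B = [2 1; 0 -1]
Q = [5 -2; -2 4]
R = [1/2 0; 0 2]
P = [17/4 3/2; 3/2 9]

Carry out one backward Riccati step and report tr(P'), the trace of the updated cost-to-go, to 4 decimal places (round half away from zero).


BᵀP = [8.5000 3.0000; 2.7500 -7.5000]
S = R + BᵀPB = [1/2 0; 0 2] + [17.0000 5.5000; 5.5000 10.2500] = [17.5000 5.5000; 5.5000 12.2500]
BᵀPA = [40.0000 3.0000; -4.0000 -7.5000]
K = S⁻¹·BᵀPA = [2.7807 0.4236; -1.5750 -0.8024]
A−BK = [0.0136 -0.0448; 0.4250 0.1976]
AᵀP(A−BK) = [10.4711 3.8452; 3.8452 1.7108]
P' = Q + AᵀP(A−BK) = [15.4711 1.8452; 1.8452 5.7108]
tr(P') = 21.1819

21.1819


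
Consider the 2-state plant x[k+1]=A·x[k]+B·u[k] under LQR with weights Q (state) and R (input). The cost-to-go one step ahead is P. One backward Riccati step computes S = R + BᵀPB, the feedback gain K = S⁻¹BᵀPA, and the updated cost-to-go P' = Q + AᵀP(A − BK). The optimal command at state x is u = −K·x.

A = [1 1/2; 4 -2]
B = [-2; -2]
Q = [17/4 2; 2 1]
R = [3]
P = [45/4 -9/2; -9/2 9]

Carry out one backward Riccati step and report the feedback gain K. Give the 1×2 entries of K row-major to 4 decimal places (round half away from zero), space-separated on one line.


BᵀP = [-13.5000 -9.0000]
S = R + BᵀPB = [3] + [45.0000] = [48.0000]
BᵀPA = [-49.5000 11.2500]
K = S⁻¹·BᵀPA = [-1.0313 0.2344]
A−BK = [-1.0625 0.9688; 1.9375 -1.5313]
AᵀP(A−BK) = [68.2031 -54.7734; -54.7734 45.1758]
P' = Q + AᵀP(A−BK) = [72.4531 -52.7734; -52.7734 46.1758]
tr(P') = 118.6289

-1.0313 0.2344


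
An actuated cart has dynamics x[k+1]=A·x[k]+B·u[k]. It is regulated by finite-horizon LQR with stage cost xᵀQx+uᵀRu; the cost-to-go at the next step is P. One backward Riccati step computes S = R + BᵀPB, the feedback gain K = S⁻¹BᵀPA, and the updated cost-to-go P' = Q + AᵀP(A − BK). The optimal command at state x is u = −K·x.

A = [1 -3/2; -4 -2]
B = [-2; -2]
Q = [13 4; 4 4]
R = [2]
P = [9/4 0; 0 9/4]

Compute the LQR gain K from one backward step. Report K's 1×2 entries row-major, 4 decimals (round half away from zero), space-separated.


BᵀP = [-4.5000 -4.5000]
S = R + BᵀPB = [2] + [18.0000] = [20.0000]
BᵀPA = [13.5000 15.7500]
K = S⁻¹·BᵀPA = [0.6750 0.7875]
A−BK = [2.3500 0.0750; -2.6500 -0.4250]
AᵀP(A−BK) = [29.1375 3.9938; 3.9938 1.6594]
P' = Q + AᵀP(A−BK) = [42.1375 7.9938; 7.9938 5.6594]
tr(P') = 47.7969

0.6750 0.7875


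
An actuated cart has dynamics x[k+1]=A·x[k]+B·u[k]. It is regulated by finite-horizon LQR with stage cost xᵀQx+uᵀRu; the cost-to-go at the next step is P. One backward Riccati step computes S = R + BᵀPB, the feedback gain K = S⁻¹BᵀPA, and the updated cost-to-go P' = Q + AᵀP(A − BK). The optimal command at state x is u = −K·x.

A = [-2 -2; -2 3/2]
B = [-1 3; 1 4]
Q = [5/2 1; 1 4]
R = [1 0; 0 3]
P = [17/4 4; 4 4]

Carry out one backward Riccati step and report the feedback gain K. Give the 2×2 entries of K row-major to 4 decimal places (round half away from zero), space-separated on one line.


0.0618 0.3546 -0.5637 -0.0757

BᵀP = [-0.2500 0.0000; 28.7500 28.0000]
S = R + BᵀPB = [1 0; 0 3] + [0.2500 -0.7500; -0.7500 198.2500] = [1.2500 -0.7500; -0.7500 201.2500]
BᵀPA = [0.5000 0.5000; -113.5000 -15.5000]
K = S⁻¹·BᵀPA = [0.0618 0.3546; -0.5637 -0.0757]
A−BK = [-0.2470 -1.4183; 0.1932 1.4482]
AᵀP(A−BK) = [0.9841 0.2311; 0.2311 0.6494]
P' = Q + AᵀP(A−BK) = [3.4841 1.2311; 1.2311 4.6494]
tr(P') = 8.1335


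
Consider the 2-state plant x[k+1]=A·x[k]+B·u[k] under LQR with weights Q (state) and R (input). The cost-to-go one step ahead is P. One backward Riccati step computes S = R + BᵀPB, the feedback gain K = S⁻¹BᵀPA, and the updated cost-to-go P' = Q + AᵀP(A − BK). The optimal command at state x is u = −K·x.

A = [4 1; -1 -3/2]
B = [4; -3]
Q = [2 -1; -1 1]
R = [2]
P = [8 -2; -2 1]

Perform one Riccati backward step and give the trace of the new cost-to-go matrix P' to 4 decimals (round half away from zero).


6.2861

BᵀP = [38.0000 -11.0000]
S = R + BᵀPB = [2] + [185.0000] = [187.0000]
BᵀPA = [163.0000 54.5000]
K = S⁻¹·BᵀPA = [0.8717 0.2914]
A−BK = [0.5134 -0.1658; 1.6150 -0.6257]
AᵀP(A−BK) = [2.9198 -0.0053; -0.0053 0.3663]
P' = Q + AᵀP(A−BK) = [4.9198 -1.0053; -1.0053 1.3663]
tr(P') = 6.2861


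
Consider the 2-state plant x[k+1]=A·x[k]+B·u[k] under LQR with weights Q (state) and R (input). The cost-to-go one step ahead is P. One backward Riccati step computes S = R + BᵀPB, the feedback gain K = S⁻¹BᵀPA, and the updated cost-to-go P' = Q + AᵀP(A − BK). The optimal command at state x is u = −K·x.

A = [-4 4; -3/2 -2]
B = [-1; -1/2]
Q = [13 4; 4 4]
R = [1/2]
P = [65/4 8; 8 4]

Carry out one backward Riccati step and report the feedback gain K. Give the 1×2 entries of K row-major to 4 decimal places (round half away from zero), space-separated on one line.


3.7282 -2.3689

BᵀP = [-20.2500 -10.0000]
S = R + BᵀPB = [1/2] + [25.2500] = [25.7500]
BᵀPA = [96.0000 -61.0000]
K = S⁻¹·BᵀPA = [3.7282 -2.3689]
A−BK = [-0.2718 1.6311; 0.3641 -3.1845]
AᵀP(A−BK) = [7.0971 -4.5825; -4.5825 3.4951]
P' = Q + AᵀP(A−BK) = [20.0971 -0.5825; -0.5825 7.4951]
tr(P') = 27.5922


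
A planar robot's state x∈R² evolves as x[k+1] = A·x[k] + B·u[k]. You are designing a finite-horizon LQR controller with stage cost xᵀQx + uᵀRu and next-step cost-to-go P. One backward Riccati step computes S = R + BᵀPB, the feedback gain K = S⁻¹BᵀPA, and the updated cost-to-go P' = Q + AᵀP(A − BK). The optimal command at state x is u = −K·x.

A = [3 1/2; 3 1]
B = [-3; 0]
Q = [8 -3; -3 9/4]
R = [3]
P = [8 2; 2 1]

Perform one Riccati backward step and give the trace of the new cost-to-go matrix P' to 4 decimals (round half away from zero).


19.9300

BᵀP = [-24.0000 -6.0000]
S = R + BᵀPB = [3] + [72.0000] = [75.0000]
BᵀPA = [-90.0000 -18.0000]
K = S⁻¹·BᵀPA = [-1.2000 -0.2400]
A−BK = [-0.6000 -0.2200; 3.0000 1.0000]
AᵀP(A−BK) = [9.0000 2.4000; 2.4000 0.6800]
P' = Q + AᵀP(A−BK) = [17.0000 -0.6000; -0.6000 2.9300]
tr(P') = 19.9300


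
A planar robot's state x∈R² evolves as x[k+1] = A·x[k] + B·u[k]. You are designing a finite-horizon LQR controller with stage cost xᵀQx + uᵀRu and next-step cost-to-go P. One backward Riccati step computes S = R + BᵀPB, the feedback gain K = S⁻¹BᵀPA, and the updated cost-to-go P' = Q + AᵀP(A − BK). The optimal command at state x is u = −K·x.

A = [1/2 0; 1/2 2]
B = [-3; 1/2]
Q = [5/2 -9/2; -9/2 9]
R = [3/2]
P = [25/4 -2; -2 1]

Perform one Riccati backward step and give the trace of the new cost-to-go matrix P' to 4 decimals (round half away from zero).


BᵀP = [-19.7500 6.5000]
S = R + BᵀPB = [3/2] + [62.5000] = [64.0000]
BᵀPA = [-6.6250 13.0000]
K = S⁻¹·BᵀPA = [-0.1035 0.2031]
A−BK = [0.1895 0.6094; 0.5518 1.8984]
AᵀP(A−BK) = [0.1267 0.3457; 0.3457 1.3594]
P' = Q + AᵀP(A−BK) = [2.6267 -4.1543; -4.1543 10.3594]
tr(P') = 12.9861

12.9861


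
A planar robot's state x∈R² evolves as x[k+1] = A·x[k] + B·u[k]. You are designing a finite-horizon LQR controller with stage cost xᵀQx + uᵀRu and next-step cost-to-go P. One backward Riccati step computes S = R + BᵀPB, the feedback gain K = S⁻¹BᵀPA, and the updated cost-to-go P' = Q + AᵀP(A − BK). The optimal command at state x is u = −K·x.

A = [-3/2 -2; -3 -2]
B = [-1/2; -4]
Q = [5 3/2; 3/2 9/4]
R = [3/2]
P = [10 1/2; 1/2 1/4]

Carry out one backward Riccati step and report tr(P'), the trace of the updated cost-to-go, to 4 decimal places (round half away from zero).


33.9688

BᵀP = [-7.0000 -1.2500]
S = R + BᵀPB = [3/2] + [8.5000] = [10.0000]
BᵀPA = [14.2500 16.5000]
K = S⁻¹·BᵀPA = [1.4250 1.6500]
A−BK = [-0.7875 -1.1750; 2.7000 4.6000]
AᵀP(A−BK) = [8.9438 12.4875; 12.4875 17.7750]
P' = Q + AᵀP(A−BK) = [13.9438 13.9875; 13.9875 20.0250]
tr(P') = 33.9688


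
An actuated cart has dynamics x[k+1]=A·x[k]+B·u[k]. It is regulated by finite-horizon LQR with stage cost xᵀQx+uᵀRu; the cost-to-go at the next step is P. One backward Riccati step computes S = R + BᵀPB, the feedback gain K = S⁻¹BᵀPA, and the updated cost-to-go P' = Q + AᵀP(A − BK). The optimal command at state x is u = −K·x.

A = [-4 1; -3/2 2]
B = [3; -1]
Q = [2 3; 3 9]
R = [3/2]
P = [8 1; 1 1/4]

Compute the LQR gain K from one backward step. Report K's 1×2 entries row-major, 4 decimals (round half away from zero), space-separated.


-1.4188 0.4207

BᵀP = [23.0000 2.7500]
S = R + BᵀPB = [3/2] + [66.2500] = [67.7500]
BᵀPA = [-96.1250 28.5000]
K = S⁻¹·BᵀPA = [-1.4188 0.4207]
A−BK = [0.2565 -0.2620; -2.9188 2.4207]
AᵀP(A−BK) = [4.1785 -1.8137; -1.8137 1.0111]
P' = Q + AᵀP(A−BK) = [6.1785 1.1863; 1.1863 10.0111]
tr(P') = 16.1896


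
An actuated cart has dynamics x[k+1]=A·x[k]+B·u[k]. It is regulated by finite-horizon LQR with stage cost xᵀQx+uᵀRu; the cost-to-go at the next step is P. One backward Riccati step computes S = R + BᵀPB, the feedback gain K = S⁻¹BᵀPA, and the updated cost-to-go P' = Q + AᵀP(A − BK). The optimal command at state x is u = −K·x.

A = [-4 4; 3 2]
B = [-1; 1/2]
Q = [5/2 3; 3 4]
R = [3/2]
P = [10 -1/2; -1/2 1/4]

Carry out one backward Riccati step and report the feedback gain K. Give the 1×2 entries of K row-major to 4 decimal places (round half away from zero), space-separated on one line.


3.5544 -3.2953

BᵀP = [-10.2500 0.6250]
S = R + BᵀPB = [3/2] + [10.5625] = [12.0625]
BᵀPA = [42.8750 -39.7500]
K = S⁻¹·BᵀPA = [3.5544 -3.2953]
A−BK = [-0.4456 0.7047; 1.2228 3.6477]
AᵀP(A−BK) = [21.8549 -19.2124; -19.2124 22.0104]
P' = Q + AᵀP(A−BK) = [24.3549 -16.2124; -16.2124 26.0104]
tr(P') = 50.3653


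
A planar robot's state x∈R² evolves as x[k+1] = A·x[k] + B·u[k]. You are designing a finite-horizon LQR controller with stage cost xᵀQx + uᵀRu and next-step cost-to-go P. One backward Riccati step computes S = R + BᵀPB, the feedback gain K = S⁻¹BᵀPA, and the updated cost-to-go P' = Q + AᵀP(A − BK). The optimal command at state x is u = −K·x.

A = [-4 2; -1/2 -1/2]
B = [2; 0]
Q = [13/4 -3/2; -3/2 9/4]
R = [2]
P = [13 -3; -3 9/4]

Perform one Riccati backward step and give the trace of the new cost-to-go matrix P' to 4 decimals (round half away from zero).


15.6991

BᵀP = [26.0000 -6.0000]
S = R + BᵀPB = [2] + [52.0000] = [54.0000]
BᵀPA = [-101.0000 55.0000]
K = S⁻¹·BᵀPA = [-1.8704 1.0185]
A−BK = [-0.2593 -0.0370; -0.5000 -0.5000]
AᵀP(A−BK) = [7.6551 -3.5671; -3.5671 2.5440]
P' = Q + AᵀP(A−BK) = [10.9051 -5.0671; -5.0671 4.7940]
tr(P') = 15.6991


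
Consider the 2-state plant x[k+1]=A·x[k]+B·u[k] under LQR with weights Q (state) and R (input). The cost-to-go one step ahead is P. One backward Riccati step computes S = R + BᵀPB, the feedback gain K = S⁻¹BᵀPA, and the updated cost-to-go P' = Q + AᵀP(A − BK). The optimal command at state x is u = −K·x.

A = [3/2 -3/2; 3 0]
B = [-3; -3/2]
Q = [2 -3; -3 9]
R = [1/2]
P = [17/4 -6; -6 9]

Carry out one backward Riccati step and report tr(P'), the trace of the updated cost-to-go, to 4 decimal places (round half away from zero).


BᵀP = [-3.7500 4.5000]
S = R + BᵀPB = [1/2] + [4.5000] = [5.0000]
BᵀPA = [7.8750 5.6250]
K = S⁻¹·BᵀPA = [1.5750 1.1250]
A−BK = [6.2250 1.8750; 5.3625 1.6875]
AᵀP(A−BK) = [24.1594 8.5781; 8.5781 3.2344]
P' = Q + AᵀP(A−BK) = [26.1594 5.5781; 5.5781 12.2344]
tr(P') = 38.3938

38.3938


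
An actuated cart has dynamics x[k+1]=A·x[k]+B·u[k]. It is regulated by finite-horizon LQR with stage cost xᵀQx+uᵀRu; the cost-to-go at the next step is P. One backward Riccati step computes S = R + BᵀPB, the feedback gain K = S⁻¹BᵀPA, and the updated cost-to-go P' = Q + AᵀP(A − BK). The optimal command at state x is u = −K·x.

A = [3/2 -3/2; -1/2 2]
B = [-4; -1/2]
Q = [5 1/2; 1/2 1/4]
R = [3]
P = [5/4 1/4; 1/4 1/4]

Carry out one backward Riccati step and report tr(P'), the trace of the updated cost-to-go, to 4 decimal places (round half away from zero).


6.7240

BᵀP = [-5.1250 -1.1250]
S = R + BᵀPB = [3] + [21.0625] = [24.0625]
BᵀPA = [-7.1250 5.4375]
K = S⁻¹·BᵀPA = [-0.2961 0.2260]
A−BK = [0.3156 -0.5961; -0.6481 2.1130]
AᵀP(A−BK) = [0.3903 -0.5149; -0.5149 1.0838]
P' = Q + AᵀP(A−BK) = [5.3903 -0.0149; -0.0149 1.3338]
tr(P') = 6.7240


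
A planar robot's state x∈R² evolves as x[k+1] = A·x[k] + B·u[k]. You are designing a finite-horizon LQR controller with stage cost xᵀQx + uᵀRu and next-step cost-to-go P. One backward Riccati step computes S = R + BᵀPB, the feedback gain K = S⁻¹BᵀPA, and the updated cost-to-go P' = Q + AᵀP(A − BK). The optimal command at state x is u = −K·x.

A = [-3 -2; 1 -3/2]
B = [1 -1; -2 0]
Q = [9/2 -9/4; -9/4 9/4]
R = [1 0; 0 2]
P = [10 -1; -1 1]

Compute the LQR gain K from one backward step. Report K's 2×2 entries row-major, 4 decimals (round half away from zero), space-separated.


BᵀP = [12.0000 -3.0000; -10.0000 1.0000]
S = R + BᵀPB = [1 0; 0 2] + [18.0000 -12.0000; -12.0000 10.0000] = [19.0000 -12.0000; -12.0000 12.0000]
BᵀPA = [-39.0000 -19.5000; 31.0000 18.5000]
K = S⁻¹·BᵀPA = [-1.1429 -0.1429; 1.4405 1.3988]
A−BK = [-0.4167 -0.4583; -1.2857 -1.7857]
AᵀP(A−BK) = [7.7738 7.0655; 7.0655 7.5863]
P' = Q + AᵀP(A−BK) = [12.2738 4.8155; 4.8155 9.8363]
tr(P') = 22.1101

-1.1429 -0.1429 1.4405 1.3988
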